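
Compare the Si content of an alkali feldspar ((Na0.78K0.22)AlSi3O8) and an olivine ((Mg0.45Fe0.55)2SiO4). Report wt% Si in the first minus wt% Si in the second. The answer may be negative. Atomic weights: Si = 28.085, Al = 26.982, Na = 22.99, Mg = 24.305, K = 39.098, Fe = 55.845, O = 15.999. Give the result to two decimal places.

First mineral: 84.255 g Si in 265.763 g formula = 31.70 wt% Si.
Second mineral: 28.085 g Si in 175.385 g formula = 16.01 wt% Si.
31.70% − 16.01% gives a difference of 15.69 percentage points.

15.69 percentage points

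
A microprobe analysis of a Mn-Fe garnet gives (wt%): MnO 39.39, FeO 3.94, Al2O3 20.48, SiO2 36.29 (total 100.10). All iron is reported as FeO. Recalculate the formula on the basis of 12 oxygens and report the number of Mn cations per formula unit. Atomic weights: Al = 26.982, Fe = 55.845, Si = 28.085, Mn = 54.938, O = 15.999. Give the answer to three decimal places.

2.753 Mn apfu

MnO: 39.39/70.937 = 0.55528 mol → 0.55528 mol Mn, 0.55528 mol O.
FeO: 3.94/71.844 = 0.05484 mol → 0.05484 mol Fe, 0.05484 mol O.
Al2O3: 20.48/101.961 = 0.20086 mol → 0.40172 mol Al, 0.60258 mol O.
SiO2: 36.29/60.083 = 0.60400 mol → 0.60400 mol Si, 1.20800 mol O.
Total oxygen = 2.42070 mol. Normalization factor = 12/2.42070 = 4.95724.
Mn per 12 O = 0.55528 × 4.95724 = 2.753.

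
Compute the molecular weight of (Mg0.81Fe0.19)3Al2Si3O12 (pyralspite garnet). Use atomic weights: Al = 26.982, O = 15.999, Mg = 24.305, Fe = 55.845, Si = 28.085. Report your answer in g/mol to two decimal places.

M = 2.43*24.305 + 0.57*55.845 + 2*26.982 + 3*28.085 + 12*15.999

421.10 g/mol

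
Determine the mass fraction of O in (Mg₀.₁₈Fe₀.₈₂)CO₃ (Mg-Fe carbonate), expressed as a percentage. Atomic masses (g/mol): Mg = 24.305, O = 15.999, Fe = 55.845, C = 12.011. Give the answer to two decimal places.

M((Mg₀.₁₈Fe₀.₈₂)CO₃) = 110.176 g/mol.
O contributes 3 × 15.999 = 47.997 g per mole.
47.997/110.176 = 0.4356 → 43.56%.

43.56 wt%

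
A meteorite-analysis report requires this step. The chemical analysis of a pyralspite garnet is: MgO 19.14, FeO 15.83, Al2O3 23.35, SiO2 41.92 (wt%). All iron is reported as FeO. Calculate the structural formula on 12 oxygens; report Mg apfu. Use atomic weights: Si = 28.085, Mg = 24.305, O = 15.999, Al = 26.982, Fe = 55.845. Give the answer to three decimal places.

MgO: 19.14/40.304 = 0.47489 mol → 0.47489 mol Mg, 0.47489 mol O.
FeO: 15.83/71.844 = 0.22034 mol → 0.22034 mol Fe, 0.22034 mol O.
Al2O3: 23.35/101.961 = 0.22901 mol → 0.45802 mol Al, 0.68703 mol O.
SiO2: 41.92/60.083 = 0.69770 mol → 0.69770 mol Si, 1.39540 mol O.
Total oxygen = 2.77766 mol. Normalization factor = 12/2.77766 = 4.32018.
Mg per 12 O = 0.47489 × 4.32018 = 2.052.

2.052 Mg apfu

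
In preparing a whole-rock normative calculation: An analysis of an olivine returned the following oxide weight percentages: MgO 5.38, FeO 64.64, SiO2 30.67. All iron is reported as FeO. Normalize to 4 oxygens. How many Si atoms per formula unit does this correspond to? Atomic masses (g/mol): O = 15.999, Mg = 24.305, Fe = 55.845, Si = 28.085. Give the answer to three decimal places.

MgO (M=40.304): mol = 0.13349; Mg = 0.13349, O = 0.13349.
FeO (M=71.844): mol = 0.89973; Fe = 0.89973, O = 0.89973.
SiO2 (M=60.083): mol = 0.51046; Si = 0.51046, O = 1.02092.
ΣO = 2.05414; factor = 4/ΣO = 1.94729.
Si apfu = 0.51046 × 1.94729 = 0.994.

0.994 Si apfu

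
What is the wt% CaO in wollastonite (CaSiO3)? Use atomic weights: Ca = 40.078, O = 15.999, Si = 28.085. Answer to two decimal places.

48.28 wt%

Molar mass of CaSiO3 = 1*40.078 + 1*28.085 + 3*15.999 = 116.160 g/mol.
Each formula unit contains 1 Ca, equivalent to 1/1 = 1.0000 mol CaO.
M(CaO) = 1×40.078 + 1×15.999 = 56.077 g/mol.
Mass of CaO per formula unit = 1.0000 × 56.077 = 56.077 g.
CaO wt% = 56.077 / 116.160 × 100 = 48.28%.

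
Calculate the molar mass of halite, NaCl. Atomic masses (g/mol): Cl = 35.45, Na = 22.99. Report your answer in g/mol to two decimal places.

M = 1×22.99 + 1×35.45

58.44 g/mol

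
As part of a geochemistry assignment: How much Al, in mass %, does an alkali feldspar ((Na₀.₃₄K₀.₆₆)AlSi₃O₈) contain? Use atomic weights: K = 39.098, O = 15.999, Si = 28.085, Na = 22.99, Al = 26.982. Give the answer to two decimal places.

9.89 mass %

M((Na₀.₃₄K₀.₆₆)AlSi₃O₈) = 272.850 g/mol.
Al contributes 1 × 26.982 = 26.982 g per mole.
26.982/272.850 = 0.0989 → 9.89%.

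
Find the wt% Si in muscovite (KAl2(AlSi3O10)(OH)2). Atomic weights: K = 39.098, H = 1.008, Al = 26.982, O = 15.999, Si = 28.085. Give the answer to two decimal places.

21.15 wt%

Formula mass = 1·39.098 + 3·26.982 + 3·28.085 + 12·15.999 + 2·1.008 = 398.303 g/mol, of which 84.255 g is Si.
So Si makes up 84.255/398.303 = 0.2115 of the mass, i.e. 21.15%.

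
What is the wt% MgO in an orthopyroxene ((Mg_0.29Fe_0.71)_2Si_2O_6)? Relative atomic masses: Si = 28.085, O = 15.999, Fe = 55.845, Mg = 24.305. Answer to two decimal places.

Formula mass = 245.561 g/mol.
0.58 Mg → 0.5800 mol MgO per formula unit; M(MgO) = 40.304, so MgO mass = 23.376 g.
23.376/245.561 × 100 = 9.52 wt%.

9.52 wt%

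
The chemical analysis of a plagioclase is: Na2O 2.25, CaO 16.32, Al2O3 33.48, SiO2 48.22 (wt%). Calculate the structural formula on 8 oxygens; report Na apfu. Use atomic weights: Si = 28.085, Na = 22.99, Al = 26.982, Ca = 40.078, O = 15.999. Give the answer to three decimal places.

2.25 wt% Na2O ÷ 61.979 g/mol = 0.03630 mol, giving 0.07260 Na and 0.03630 O.
16.32 wt% CaO ÷ 56.077 g/mol = 0.29103 mol, giving 0.29103 Ca and 0.29103 O.
33.48 wt% Al2O3 ÷ 101.961 g/mol = 0.32836 mol, giving 0.65672 Al and 0.98508 O.
48.22 wt% SiO2 ÷ 60.083 g/mol = 0.80256 mol, giving 0.80256 Si and 1.60512 O.
Oxygen sums to 2.91753; scaling by 8/2.91753 = 2.74205 puts the formula on 8 O.
Na: 0.07260 × 2.74205 = 0.199 atoms per formula unit.

0.199 Na apfu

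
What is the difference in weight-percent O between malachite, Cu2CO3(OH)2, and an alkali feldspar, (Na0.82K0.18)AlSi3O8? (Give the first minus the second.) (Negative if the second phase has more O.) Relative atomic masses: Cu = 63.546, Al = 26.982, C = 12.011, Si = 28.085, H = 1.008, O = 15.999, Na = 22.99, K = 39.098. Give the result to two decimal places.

First mineral: 79.995 g O in 221.114 g formula = 36.18 wt% O.
Second mineral: 127.992 g O in 265.118 g formula = 48.28 wt% O.
36.18% − 48.28% gives a difference of -12.10 percentage points.

-12.10 percentage points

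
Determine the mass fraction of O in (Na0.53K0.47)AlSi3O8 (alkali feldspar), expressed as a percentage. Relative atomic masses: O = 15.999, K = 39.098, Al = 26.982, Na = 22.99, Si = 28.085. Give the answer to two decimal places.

M((Na0.53K0.47)AlSi3O8) = 269.790 g/mol.
O contributes 8 × 15.999 = 127.992 g per mole.
127.992/269.790 = 0.4744 → 47.44%.

47.44 weight percent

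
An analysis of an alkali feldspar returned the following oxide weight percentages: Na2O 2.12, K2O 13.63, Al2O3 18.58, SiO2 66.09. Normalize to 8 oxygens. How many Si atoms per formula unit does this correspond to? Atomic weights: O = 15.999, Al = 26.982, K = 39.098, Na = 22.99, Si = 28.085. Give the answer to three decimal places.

Na2O (M=61.979): mol = 0.03421; Na = 0.06842, O = 0.03421.
K2O (M=94.195): mol = 0.14470; K = 0.28940, O = 0.14470.
Al2O3 (M=101.961): mol = 0.18223; Al = 0.36446, O = 0.54669.
SiO2 (M=60.083): mol = 1.09998; Si = 1.09998, O = 2.19996.
ΣO = 2.92556; factor = 8/ΣO = 2.73452.
Si apfu = 1.09998 × 2.73452 = 3.008.

3.008 Si apfu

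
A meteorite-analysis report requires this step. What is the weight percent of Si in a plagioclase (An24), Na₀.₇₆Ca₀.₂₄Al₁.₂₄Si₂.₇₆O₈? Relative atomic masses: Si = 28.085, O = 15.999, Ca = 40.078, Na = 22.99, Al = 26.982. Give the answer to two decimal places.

29.13 weight percent

M(Na₀.₇₆Ca₀.₂₄Al₁.₂₄Si₂.₇₆O₈) = 266.055 g/mol.
Si contributes 2.76 × 28.085 = 77.515 g per mole.
77.515/266.055 = 0.2913 → 29.13%.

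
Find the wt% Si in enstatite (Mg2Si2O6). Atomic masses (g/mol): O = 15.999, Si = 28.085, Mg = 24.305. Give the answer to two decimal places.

M(Mg2Si2O6) = 200.774 g/mol.
Si contributes 2 × 28.085 = 56.170 g per mole.
56.170/200.774 = 0.2798 → 27.98%.

27.98 wt%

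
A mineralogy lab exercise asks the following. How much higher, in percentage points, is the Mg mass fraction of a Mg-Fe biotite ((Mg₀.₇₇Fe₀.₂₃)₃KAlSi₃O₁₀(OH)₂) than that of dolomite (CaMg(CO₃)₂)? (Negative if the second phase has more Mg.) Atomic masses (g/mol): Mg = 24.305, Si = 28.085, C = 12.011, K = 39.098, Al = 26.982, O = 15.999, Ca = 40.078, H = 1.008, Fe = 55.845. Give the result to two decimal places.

M((Mg₀.₇₇Fe₀.₂₃)₃KAlSi₃O₁₀(OH)₂) = 439.017 g/mol, so wt% Mg = 56.145/439.017 × 100 = 12.79%.
M(CaMg(CO₃)₂) = 184.399 g/mol, so wt% Mg = 24.305/184.399 × 100 = 13.18%.
12.79 − 13.18 = -0.39 pp.

-0.39 percentage points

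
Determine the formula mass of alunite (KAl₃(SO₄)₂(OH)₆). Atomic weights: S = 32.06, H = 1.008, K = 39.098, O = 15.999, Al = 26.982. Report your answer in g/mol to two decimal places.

414.20 g/mol

The formula mass is the sum 1·39.098 + 3·26.982 + 2·32.06 + 14·15.999 + 6·1.008.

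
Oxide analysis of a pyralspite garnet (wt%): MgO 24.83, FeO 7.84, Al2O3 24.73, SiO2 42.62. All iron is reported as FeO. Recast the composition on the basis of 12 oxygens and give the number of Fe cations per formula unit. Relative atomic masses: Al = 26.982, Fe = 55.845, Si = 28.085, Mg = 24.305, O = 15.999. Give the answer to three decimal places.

24.83 wt% MgO ÷ 40.304 g/mol = 0.61607 mol, giving 0.61607 Mg and 0.61607 O.
7.84 wt% FeO ÷ 71.844 g/mol = 0.10913 mol, giving 0.10913 Fe and 0.10913 O.
24.73 wt% Al2O3 ÷ 101.961 g/mol = 0.24254 mol, giving 0.48508 Al and 0.72762 O.
42.62 wt% SiO2 ÷ 60.083 g/mol = 0.70935 mol, giving 0.70935 Si and 1.41870 O.
Oxygen sums to 2.87152; scaling by 12/2.87152 = 4.17897 puts the formula on 12 O.
Fe: 0.10913 × 4.17897 = 0.456 atoms per formula unit.

0.456 Fe apfu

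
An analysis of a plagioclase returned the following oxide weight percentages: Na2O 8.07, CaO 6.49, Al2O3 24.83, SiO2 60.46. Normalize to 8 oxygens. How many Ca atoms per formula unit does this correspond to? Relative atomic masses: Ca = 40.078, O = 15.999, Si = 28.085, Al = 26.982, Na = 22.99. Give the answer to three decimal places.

0.310 Ca apfu

8.07 wt% Na2O ÷ 61.979 g/mol = 0.13021 mol, giving 0.26042 Na and 0.13021 O.
6.49 wt% CaO ÷ 56.077 g/mol = 0.11573 mol, giving 0.11573 Ca and 0.11573 O.
24.83 wt% Al2O3 ÷ 101.961 g/mol = 0.24352 mol, giving 0.48704 Al and 0.73056 O.
60.46 wt% SiO2 ÷ 60.083 g/mol = 1.00627 mol, giving 1.00627 Si and 2.01254 O.
Oxygen sums to 2.98904; scaling by 8/2.98904 = 2.67644 puts the formula on 8 O.
Ca: 0.11573 × 2.67644 = 0.310 atoms per formula unit.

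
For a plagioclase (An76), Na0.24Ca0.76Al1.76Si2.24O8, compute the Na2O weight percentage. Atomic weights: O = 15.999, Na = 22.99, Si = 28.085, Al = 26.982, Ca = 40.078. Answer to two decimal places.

M(Na0.24Ca0.76Al1.76Si2.24O8) = 274.368 g/mol; M(Na2O) = 61.979 g/mol.
Moles Na2O per formula unit = 0.24 Na ÷ 2 = 0.1200.
Na2O fraction = (0.1200 × 61.979) / 274.368 = 7.437/274.368 = 0.0271.

2.71 wt%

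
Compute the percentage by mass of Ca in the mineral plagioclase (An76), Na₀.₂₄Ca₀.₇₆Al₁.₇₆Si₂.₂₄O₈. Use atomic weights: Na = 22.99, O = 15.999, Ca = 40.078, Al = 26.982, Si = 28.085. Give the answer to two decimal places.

Formula mass = 0.24·22.99 + 0.76·40.078 + 1.76·26.982 + 2.24·28.085 + 8·15.999 = 274.368 g/mol, of which 30.459 g is Ca.
So Ca makes up 30.459/274.368 = 0.1110 of the mass, i.e. 11.10%.

11.10 weight percent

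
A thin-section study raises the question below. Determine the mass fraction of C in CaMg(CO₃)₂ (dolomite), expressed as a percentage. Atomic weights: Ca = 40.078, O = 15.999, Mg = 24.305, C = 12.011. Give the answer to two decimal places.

13.03 wt%

Formula mass = 1*40.078 + 1*24.305 + 2*12.011 + 6*15.999 = 184.399 g/mol, of which 24.022 g is C.
So C makes up 24.022/184.399 = 0.1303 of the mass, i.e. 13.03%.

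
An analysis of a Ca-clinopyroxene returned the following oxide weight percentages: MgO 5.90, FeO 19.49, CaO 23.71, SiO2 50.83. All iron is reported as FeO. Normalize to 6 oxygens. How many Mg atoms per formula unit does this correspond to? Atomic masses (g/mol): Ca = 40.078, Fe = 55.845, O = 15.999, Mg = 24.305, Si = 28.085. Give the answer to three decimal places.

0.347 Mg apfu

MgO (M=40.304): mol = 0.14639; Mg = 0.14639, O = 0.14639.
FeO (M=71.844): mol = 0.27128; Fe = 0.27128, O = 0.27128.
CaO (M=56.077): mol = 0.42281; Ca = 0.42281, O = 0.42281.
SiO2 (M=60.083): mol = 0.84600; Si = 0.84600, O = 1.69200.
ΣO = 2.53248; factor = 6/ΣO = 2.36922.
Mg apfu = 0.14639 × 2.36922 = 0.347.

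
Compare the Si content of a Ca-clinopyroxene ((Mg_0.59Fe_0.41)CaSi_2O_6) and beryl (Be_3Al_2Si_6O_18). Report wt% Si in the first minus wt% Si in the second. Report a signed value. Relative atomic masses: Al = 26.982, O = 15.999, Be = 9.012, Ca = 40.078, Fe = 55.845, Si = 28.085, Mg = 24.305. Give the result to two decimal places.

-6.87 percentage points

M((Mg_0.59Fe_0.41)CaSi_2O_6) = 229.478 g/mol, so wt% Si = 56.170/229.478 × 100 = 24.48%.
M(Be_3Al_2Si_6O_18) = 537.492 g/mol, so wt% Si = 168.510/537.492 × 100 = 31.35%.
24.48 − 31.35 = -6.87 pp.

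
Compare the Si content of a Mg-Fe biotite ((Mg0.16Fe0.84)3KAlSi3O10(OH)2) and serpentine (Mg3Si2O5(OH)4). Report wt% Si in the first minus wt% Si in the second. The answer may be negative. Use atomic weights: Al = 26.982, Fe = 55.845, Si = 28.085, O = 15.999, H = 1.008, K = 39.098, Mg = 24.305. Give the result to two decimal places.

First mineral: 84.255 g Si in 496.735 g formula = 16.96 wt% Si.
Second mineral: 56.170 g Si in 277.108 g formula = 20.27 wt% Si.
16.96% − 20.27% gives a difference of -3.31 percentage points.

-3.31 percentage points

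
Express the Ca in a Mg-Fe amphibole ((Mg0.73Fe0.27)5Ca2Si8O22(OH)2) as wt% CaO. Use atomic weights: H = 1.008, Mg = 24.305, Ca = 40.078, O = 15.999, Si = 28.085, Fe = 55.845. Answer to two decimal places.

13.12 wt%

Formula mass = 854.932 g/mol.
2 Ca → 2.0000 mol CaO per formula unit; M(CaO) = 56.077, so CaO mass = 112.154 g.
112.154/854.932 × 100 = 13.12 wt%.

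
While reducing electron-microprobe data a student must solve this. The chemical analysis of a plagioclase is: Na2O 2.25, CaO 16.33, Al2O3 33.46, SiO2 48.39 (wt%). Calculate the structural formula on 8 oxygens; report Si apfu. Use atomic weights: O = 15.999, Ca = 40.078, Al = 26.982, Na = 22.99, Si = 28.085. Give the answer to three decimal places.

Na2O: 2.25/61.979 = 0.03630 mol → 0.07260 mol Na, 0.03630 mol O.
CaO: 16.33/56.077 = 0.29121 mol → 0.29121 mol Ca, 0.29121 mol O.
Al2O3: 33.46/101.961 = 0.32816 mol → 0.65632 mol Al, 0.98448 mol O.
SiO2: 48.39/60.083 = 0.80539 mol → 0.80539 mol Si, 1.61078 mol O.
Total oxygen = 2.92277 mol. Normalization factor = 8/2.92277 = 2.73713.
Si per 8 O = 0.80539 × 2.73713 = 2.204.

2.204 Si apfu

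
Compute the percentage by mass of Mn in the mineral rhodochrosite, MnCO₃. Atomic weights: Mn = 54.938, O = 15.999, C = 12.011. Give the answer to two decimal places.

47.79 wt%

Formula mass = 1·54.938 + 1·12.011 + 3·15.999 = 114.946 g/mol, of which 54.938 g is Mn.
So Mn makes up 54.938/114.946 = 0.4779 of the mass, i.e. 47.79%.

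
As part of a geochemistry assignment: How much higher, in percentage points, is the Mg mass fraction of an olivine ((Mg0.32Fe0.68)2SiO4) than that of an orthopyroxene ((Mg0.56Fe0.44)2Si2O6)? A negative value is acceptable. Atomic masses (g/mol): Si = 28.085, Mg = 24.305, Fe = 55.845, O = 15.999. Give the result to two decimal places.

-3.44 percentage points

First mineral: 15.555 g Mg in 183.585 g formula = 8.47 wt% Mg.
Second mineral: 27.222 g Mg in 228.529 g formula = 11.91 wt% Mg.
8.47% − 11.91% gives a difference of -3.44 percentage points.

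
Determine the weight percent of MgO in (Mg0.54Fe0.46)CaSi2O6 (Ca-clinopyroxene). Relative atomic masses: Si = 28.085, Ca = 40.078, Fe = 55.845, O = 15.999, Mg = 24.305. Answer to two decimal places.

Molar mass of (Mg0.54Fe0.46)CaSi2O6 = 0.54·24.305 + 0.46·55.845 + 1·40.078 + 2·28.085 + 6·15.999 = 231.055 g/mol.
Each formula unit contains 0.54 Mg, equivalent to 0.54/1 = 0.5400 mol MgO.
M(MgO) = 1×24.305 + 1×15.999 = 40.304 g/mol.
Mass of MgO per formula unit = 0.5400 × 40.304 = 21.764 g.
MgO wt% = 21.764 / 231.055 × 100 = 9.42%.

9.42 wt%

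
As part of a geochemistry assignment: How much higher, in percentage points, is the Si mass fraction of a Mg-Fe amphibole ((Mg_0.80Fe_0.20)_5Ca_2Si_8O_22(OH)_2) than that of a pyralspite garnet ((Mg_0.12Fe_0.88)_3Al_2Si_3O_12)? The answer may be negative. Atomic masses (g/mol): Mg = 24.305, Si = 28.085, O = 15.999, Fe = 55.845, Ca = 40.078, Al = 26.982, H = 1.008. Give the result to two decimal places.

9.30 percentage points

First mineral: 224.680 g Si in 843.893 g formula = 26.62 wt% Si.
Second mineral: 84.255 g Si in 486.388 g formula = 17.32 wt% Si.
26.62% − 17.32% gives a difference of 9.30 percentage points.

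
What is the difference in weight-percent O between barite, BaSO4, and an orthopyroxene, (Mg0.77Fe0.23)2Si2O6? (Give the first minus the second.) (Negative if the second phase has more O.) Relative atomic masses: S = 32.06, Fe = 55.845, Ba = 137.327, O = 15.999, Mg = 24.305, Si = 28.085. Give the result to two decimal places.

O in BaSO4: molar mass 233.383 g/mol; 4×15.999 = 63.996 g → 27.42 wt%.
O in (Mg0.77Fe0.23)2Si2O6: molar mass 215.282 g/mol; 6×15.999 = 95.994 g → 44.59 wt%.
Difference = 27.42 − 44.59 = -17.17 percentage points.

-17.17 percentage points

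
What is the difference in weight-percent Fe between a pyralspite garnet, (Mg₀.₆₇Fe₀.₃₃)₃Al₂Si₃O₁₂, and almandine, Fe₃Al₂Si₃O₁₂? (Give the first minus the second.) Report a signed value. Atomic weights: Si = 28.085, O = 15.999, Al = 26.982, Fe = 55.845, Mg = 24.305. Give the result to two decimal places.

Fe in (Mg₀.₆₇Fe₀.₃₃)₃Al₂Si₃O₁₂: molar mass 434.347 g/mol; 0.99×55.845 = 55.287 g → 12.73 wt%.
Fe in Fe₃Al₂Si₃O₁₂: molar mass 497.742 g/mol; 3×55.845 = 167.535 g → 33.66 wt%.
Difference = 12.73 − 33.66 = -20.93 percentage points.

-20.93 percentage points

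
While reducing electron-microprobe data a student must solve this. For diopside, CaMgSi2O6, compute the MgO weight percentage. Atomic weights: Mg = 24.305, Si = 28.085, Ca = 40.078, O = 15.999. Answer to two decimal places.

Formula mass = 216.547 g/mol.
1 Mg → 1.0000 mol MgO per formula unit; M(MgO) = 40.304, so MgO mass = 40.304 g.
40.304/216.547 × 100 = 18.61 wt%.

18.61 wt%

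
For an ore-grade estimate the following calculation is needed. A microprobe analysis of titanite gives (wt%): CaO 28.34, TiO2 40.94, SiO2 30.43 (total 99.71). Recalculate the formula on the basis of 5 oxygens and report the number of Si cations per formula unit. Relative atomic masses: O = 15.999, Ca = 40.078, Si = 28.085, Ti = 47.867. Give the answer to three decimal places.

CaO: 28.34/56.077 = 0.50538 mol → 0.50538 mol Ca, 0.50538 mol O.
TiO2: 40.94/79.865 = 0.51262 mol → 0.51262 mol Ti, 1.02524 mol O.
SiO2: 30.43/60.083 = 0.50647 mol → 0.50647 mol Si, 1.01294 mol O.
Total oxygen = 2.54356 mol. Normalization factor = 5/2.54356 = 1.96575.
Si per 5 O = 0.50647 × 1.96575 = 0.996.

0.996 Si apfu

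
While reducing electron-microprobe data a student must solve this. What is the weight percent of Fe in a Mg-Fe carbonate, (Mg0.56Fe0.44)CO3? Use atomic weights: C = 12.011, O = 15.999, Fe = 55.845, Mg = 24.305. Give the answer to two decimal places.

25.02 weight percent

Formula mass = 0.56·24.305 + 0.44·55.845 + 1·12.011 + 3·15.999 = 98.191 g/mol, of which 24.572 g is Fe.
So Fe makes up 24.572/98.191 = 0.2502 of the mass, i.e. 25.02%.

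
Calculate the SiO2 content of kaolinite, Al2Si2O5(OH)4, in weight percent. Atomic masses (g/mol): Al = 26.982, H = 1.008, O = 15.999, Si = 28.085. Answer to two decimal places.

46.55 wt%

Formula mass = 258.157 g/mol.
2 Si → 2.0000 mol SiO2 per formula unit; M(SiO2) = 60.083, so SiO2 mass = 120.166 g.
120.166/258.157 × 100 = 46.55 wt%.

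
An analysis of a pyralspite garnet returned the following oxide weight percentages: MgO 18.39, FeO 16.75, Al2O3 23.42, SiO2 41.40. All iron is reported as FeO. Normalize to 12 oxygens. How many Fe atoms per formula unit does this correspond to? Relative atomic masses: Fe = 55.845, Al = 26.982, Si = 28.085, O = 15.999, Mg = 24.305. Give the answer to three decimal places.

MgO (M=40.304): mol = 0.45628; Mg = 0.45628, O = 0.45628.
FeO (M=71.844): mol = 0.23314; Fe = 0.23314, O = 0.23314.
Al2O3 (M=101.961): mol = 0.22970; Al = 0.45940, O = 0.68910.
SiO2 (M=60.083): mol = 0.68905; Si = 0.68905, O = 1.37810.
ΣO = 2.75662; factor = 12/ΣO = 4.35316.
Fe apfu = 0.23314 × 4.35316 = 1.015.

1.015 Fe apfu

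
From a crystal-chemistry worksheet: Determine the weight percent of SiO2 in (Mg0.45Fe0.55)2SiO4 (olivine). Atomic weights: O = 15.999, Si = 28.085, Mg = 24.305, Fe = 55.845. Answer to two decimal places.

34.26 wt%

Molar mass of (Mg0.45Fe0.55)2SiO4 = 0.90·24.305 + 1.10·55.845 + 1·28.085 + 4·15.999 = 175.385 g/mol.
Each formula unit contains 1 Si, equivalent to 1/1 = 1.0000 mol SiO2.
M(SiO2) = 1×28.085 + 2×15.999 = 60.083 g/mol.
Mass of SiO2 per formula unit = 1.0000 × 60.083 = 60.083 g.
SiO2 wt% = 60.083 / 175.385 × 100 = 34.26%.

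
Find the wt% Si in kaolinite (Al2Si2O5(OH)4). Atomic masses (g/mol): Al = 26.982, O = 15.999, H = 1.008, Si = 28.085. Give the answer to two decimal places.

Formula mass = 2·26.982 + 2·28.085 + 9·15.999 + 4·1.008 = 258.157 g/mol, of which 56.170 g is Si.
So Si makes up 56.170/258.157 = 0.2176 of the mass, i.e. 21.76%.

21.76 mass %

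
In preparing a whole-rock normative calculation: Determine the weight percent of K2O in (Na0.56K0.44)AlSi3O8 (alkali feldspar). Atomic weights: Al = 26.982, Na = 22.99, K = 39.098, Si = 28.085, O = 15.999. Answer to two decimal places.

Molar mass of (Na0.56K0.44)AlSi3O8 = 0.56·22.99 + 0.44·39.098 + 1·26.982 + 3·28.085 + 8·15.999 = 269.307 g/mol.
Each formula unit contains 0.44 K, equivalent to 0.44/2 = 0.2200 mol K2O.
M(K2O) = 2×39.098 + 1×15.999 = 94.195 g/mol.
Mass of K2O per formula unit = 0.2200 × 94.195 = 20.723 g.
K2O wt% = 20.723 / 269.307 × 100 = 7.69%.

7.69 wt%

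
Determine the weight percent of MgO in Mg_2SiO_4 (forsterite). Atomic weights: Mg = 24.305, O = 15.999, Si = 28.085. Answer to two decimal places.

57.29 wt%

M(Mg_2SiO_4) = 140.691 g/mol; M(MgO) = 40.304 g/mol.
Moles MgO per formula unit = 2 Mg ÷ 1 = 2.0000.
MgO fraction = (2.0000 × 40.304) / 140.691 = 80.608/140.691 = 0.5729.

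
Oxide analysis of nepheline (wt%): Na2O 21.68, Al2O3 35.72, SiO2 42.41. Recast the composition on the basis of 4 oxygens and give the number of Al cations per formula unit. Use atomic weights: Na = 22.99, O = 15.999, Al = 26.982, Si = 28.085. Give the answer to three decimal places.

0.996 Al apfu

Na2O (M=61.979): mol = 0.34980; Na = 0.69960, O = 0.34980.
Al2O3 (M=101.961): mol = 0.35033; Al = 0.70066, O = 1.05099.
SiO2 (M=60.083): mol = 0.70586; Si = 0.70586, O = 1.41172.
ΣO = 2.81251; factor = 4/ΣO = 1.42222.
Al apfu = 0.70066 × 1.42222 = 0.996.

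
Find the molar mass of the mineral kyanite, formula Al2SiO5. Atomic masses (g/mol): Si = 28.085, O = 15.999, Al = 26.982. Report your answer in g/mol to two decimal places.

162.04 g/mol

M = 2(26.982) + 1(28.085) + 5(15.999)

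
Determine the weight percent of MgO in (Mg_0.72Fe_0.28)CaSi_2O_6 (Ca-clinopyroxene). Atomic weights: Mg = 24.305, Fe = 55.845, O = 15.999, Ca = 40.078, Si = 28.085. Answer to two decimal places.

12.88 wt%

M((Mg_0.72Fe_0.28)CaSi_2O_6) = 225.378 g/mol; M(MgO) = 40.304 g/mol.
Moles MgO per formula unit = 0.72 Mg ÷ 1 = 0.7200.
MgO fraction = (0.7200 × 40.304) / 225.378 = 29.019/225.378 = 0.1288.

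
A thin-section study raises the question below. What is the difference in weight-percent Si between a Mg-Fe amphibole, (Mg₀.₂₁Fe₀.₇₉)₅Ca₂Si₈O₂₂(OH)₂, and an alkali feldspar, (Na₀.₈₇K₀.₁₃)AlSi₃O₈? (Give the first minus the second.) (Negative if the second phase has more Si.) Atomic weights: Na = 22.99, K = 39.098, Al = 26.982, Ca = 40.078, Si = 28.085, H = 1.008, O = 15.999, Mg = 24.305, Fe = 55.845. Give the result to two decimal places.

-7.90 percentage points

M((Mg₀.₂₁Fe₀.₇₉)₅Ca₂Si₈O₂₂(OH)₂) = 936.936 g/mol, so wt% Si = 224.680/936.936 × 100 = 23.98%.
M((Na₀.₈₇K₀.₁₃)AlSi₃O₈) = 264.313 g/mol, so wt% Si = 84.255/264.313 × 100 = 31.88%.
23.98 − 31.88 = -7.90 pp.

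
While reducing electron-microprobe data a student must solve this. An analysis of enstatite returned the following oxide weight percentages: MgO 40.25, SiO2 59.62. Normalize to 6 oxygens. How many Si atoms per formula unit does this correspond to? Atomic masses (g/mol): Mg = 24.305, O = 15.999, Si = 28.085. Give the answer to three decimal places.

MgO (M=40.304): mol = 0.99866; Mg = 0.99866, O = 0.99866.
SiO2 (M=60.083): mol = 0.99229; Si = 0.99229, O = 1.98458.
ΣO = 2.98324; factor = 6/ΣO = 2.01124.
Si apfu = 0.99229 × 2.01124 = 1.996.

1.996 Si apfu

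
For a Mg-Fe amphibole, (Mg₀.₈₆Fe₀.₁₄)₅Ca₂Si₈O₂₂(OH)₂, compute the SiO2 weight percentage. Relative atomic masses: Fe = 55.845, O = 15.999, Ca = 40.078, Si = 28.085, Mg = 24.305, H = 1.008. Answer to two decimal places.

Formula mass = 834.431 g/mol.
8 Si → 8.0000 mol SiO2 per formula unit; M(SiO2) = 60.083, so SiO2 mass = 480.664 g.
480.664/834.431 × 100 = 57.60 wt%.

57.60 wt%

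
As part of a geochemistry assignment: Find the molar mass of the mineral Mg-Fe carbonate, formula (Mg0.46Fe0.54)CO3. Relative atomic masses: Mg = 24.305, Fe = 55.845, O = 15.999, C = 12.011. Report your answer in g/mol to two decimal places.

M = 0.46·24.305 + 0.54·55.845 + 1·12.011 + 3·15.999

101.34 g/mol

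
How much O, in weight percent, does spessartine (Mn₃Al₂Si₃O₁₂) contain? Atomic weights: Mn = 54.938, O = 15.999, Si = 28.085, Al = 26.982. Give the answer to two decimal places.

38.78 weight percent

Molar mass of Mn₃Al₂Si₃O₁₂: 3·54.938 + 2·26.982 + 3·28.085 + 12·15.999 = 495.021 g/mol.
Mass of O per formula unit: 12 × 15.999 = 191.988 g.
Weight fraction O = 191.988 / 495.021 = 0.3878.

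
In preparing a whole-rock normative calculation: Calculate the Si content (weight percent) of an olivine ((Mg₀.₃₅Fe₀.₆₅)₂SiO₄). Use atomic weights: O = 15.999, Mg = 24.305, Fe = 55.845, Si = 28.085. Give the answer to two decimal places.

15.46 weight percent

M((Mg₀.₃₅Fe₀.₆₅)₂SiO₄) = 181.693 g/mol.
Si contributes 1 × 28.085 = 28.085 g per mole.
28.085/181.693 = 0.1546 → 15.46%.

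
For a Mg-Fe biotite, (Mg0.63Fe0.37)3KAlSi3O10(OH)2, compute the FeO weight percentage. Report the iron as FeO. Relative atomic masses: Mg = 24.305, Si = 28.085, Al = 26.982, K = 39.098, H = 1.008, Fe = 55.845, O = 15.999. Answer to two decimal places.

Formula mass = 452.263 g/mol.
1.11 Fe → 1.1100 mol FeO per formula unit; M(FeO) = 71.844, so FeO mass = 79.747 g.
79.747/452.263 × 100 = 17.63 wt%.

17.63 wt%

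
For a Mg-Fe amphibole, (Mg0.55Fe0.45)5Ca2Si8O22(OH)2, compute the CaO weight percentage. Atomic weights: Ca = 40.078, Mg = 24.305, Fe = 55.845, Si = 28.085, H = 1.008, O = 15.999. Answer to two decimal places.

12.70 wt%

M((Mg0.55Fe0.45)5Ca2Si8O22(OH)2) = 883.318 g/mol; M(CaO) = 56.077 g/mol.
Moles CaO per formula unit = 2 Ca ÷ 1 = 2.0000.
CaO fraction = (2.0000 × 56.077) / 883.318 = 112.154/883.318 = 0.1270.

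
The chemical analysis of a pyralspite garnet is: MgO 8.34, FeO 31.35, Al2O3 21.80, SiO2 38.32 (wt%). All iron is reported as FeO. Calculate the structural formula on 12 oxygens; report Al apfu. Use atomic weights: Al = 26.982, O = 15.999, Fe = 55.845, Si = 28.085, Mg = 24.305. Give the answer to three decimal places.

MgO (M=40.304): mol = 0.20693; Mg = 0.20693, O = 0.20693.
FeO (M=71.844): mol = 0.43636; Fe = 0.43636, O = 0.43636.
Al2O3 (M=101.961): mol = 0.21381; Al = 0.42762, O = 0.64143.
SiO2 (M=60.083): mol = 0.63778; Si = 0.63778, O = 1.27556.
ΣO = 2.56028; factor = 12/ΣO = 4.68699.
Al apfu = 0.42762 × 4.68699 = 2.004.

2.004 Al apfu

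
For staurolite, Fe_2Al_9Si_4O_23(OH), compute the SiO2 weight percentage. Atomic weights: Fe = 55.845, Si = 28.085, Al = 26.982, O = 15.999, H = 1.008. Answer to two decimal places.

Formula mass = 851.852 g/mol.
4 Si → 4.0000 mol SiO2 per formula unit; M(SiO2) = 60.083, so SiO2 mass = 240.332 g.
240.332/851.852 × 100 = 28.21 wt%.

28.21 wt%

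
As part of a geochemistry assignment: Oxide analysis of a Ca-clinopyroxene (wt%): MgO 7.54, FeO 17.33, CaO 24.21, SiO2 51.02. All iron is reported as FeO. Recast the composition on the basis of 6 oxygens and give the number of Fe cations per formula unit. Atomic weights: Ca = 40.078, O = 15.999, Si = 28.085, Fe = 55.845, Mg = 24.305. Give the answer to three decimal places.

0.566 Fe apfu

MgO (M=40.304): mol = 0.18708; Mg = 0.18708, O = 0.18708.
FeO (M=71.844): mol = 0.24122; Fe = 0.24122, O = 0.24122.
CaO (M=56.077): mol = 0.43173; Ca = 0.43173, O = 0.43173.
SiO2 (M=60.083): mol = 0.84916; Si = 0.84916, O = 1.69832.
ΣO = 2.55835; factor = 6/ΣO = 2.34526.
Fe apfu = 0.24122 × 2.34526 = 0.566.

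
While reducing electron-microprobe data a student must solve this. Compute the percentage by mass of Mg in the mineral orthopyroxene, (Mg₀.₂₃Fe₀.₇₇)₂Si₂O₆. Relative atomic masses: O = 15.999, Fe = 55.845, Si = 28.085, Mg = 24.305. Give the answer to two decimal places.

4.48 weight percent

M((Mg₀.₂₃Fe₀.₇₇)₂Si₂O₆) = 249.346 g/mol.
Mg contributes 0.46 × 24.305 = 11.180 g per mole.
11.180/249.346 = 0.0448 → 4.48%.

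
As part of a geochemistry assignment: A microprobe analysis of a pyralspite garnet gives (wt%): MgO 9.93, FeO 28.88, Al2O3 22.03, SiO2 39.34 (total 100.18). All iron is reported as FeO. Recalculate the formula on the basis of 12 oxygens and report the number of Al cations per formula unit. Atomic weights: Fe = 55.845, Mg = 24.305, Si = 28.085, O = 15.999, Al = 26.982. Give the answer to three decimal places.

MgO (M=40.304): mol = 0.24638; Mg = 0.24638, O = 0.24638.
FeO (M=71.844): mol = 0.40198; Fe = 0.40198, O = 0.40198.
Al2O3 (M=101.961): mol = 0.21606; Al = 0.43212, O = 0.64818.
SiO2 (M=60.083): mol = 0.65476; Si = 0.65476, O = 1.30952.
ΣO = 2.60606; factor = 12/ΣO = 4.60465.
Al apfu = 0.43212 × 4.60465 = 1.990.

1.990 Al apfu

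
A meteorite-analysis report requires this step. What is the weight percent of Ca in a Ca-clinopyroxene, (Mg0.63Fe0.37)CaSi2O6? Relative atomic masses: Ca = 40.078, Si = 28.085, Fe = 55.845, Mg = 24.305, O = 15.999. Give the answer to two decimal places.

17.56 weight percent

Formula mass = 0.63×24.305 + 0.37×55.845 + 1×40.078 + 2×28.085 + 6×15.999 = 228.217 g/mol, of which 40.078 g is Ca.
So Ca makes up 40.078/228.217 = 0.1756 of the mass, i.e. 17.56%.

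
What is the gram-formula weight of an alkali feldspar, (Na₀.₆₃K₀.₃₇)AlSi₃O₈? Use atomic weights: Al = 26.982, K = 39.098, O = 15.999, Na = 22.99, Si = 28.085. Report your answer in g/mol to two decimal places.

268.18 g/mol

The formula mass is the sum 0.63(22.99) + 0.37(39.098) + 1(26.982) + 3(28.085) + 8(15.999).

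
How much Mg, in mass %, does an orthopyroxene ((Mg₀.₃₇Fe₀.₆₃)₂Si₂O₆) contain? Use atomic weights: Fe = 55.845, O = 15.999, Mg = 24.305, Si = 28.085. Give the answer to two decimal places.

M((Mg₀.₃₇Fe₀.₆₃)₂Si₂O₆) = 240.514 g/mol.
Mg contributes 0.74 × 24.305 = 17.986 g per mole.
17.986/240.514 = 0.0748 → 7.48%.

7.48 mass %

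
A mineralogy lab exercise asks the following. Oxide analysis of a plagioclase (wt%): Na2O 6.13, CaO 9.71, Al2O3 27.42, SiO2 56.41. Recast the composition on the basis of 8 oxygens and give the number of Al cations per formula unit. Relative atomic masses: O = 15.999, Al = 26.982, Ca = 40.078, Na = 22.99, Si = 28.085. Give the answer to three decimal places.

Na2O: 6.13/61.979 = 0.09890 mol → 0.19780 mol Na, 0.09890 mol O.
CaO: 9.71/56.077 = 0.17315 mol → 0.17315 mol Ca, 0.17315 mol O.
Al2O3: 27.42/101.961 = 0.26893 mol → 0.53786 mol Al, 0.80679 mol O.
SiO2: 56.41/60.083 = 0.93887 mol → 0.93887 mol Si, 1.87774 mol O.
Total oxygen = 2.95658 mol. Normalization factor = 8/2.95658 = 2.70583.
Al per 8 O = 0.53786 × 2.70583 = 1.455.

1.455 Al apfu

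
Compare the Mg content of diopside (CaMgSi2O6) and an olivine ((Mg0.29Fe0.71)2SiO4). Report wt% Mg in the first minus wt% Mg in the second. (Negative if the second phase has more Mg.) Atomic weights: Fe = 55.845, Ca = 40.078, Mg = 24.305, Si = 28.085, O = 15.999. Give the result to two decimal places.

First mineral: 24.305 g Mg in 216.547 g formula = 11.22 wt% Mg.
Second mineral: 14.097 g Mg in 185.478 g formula = 7.60 wt% Mg.
11.22% − 7.60% gives a difference of 3.62 percentage points.

3.62 percentage points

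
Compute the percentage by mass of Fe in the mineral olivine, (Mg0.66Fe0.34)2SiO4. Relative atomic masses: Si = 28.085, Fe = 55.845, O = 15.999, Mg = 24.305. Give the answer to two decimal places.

Molar mass of (Mg0.66Fe0.34)2SiO4: 1.32*24.305 + 0.68*55.845 + 1*28.085 + 4*15.999 = 162.138 g/mol.
Mass of Fe per formula unit: 0.68 × 55.845 = 37.975 g.
Weight fraction Fe = 37.975 / 162.138 = 0.2342.

23.42 mass %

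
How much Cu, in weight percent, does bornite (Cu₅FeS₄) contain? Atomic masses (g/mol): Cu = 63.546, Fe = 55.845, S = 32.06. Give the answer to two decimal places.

63.32 weight percent

Molar mass of Cu₅FeS₄: 5*63.546 + 1*55.845 + 4*32.06 = 501.815 g/mol.
Mass of Cu per formula unit: 5 × 63.546 = 317.730 g.
Weight fraction Cu = 317.730 / 501.815 = 0.6332.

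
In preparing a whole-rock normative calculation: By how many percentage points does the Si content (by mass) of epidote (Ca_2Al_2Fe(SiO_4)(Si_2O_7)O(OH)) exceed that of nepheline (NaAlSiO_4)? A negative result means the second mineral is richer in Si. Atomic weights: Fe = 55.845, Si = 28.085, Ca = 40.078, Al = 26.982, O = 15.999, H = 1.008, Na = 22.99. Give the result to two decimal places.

Si in Ca_2Al_2Fe(SiO_4)(Si_2O_7)O(OH): molar mass 483.215 g/mol; 3×28.085 = 84.255 g → 17.44 wt%.
Si in NaAlSiO_4: molar mass 142.053 g/mol; 1×28.085 = 28.085 g → 19.77 wt%.
Difference = 17.44 − 19.77 = -2.33 percentage points.

-2.33 percentage points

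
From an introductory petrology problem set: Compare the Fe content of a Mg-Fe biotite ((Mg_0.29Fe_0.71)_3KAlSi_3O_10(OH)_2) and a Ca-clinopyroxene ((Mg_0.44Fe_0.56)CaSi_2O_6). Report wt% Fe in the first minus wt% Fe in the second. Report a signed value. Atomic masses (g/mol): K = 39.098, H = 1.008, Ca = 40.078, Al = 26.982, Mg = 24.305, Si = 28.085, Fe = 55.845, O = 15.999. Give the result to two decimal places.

M((Mg_0.29Fe_0.71)_3KAlSi_3O_10(OH)_2) = 484.434 g/mol, so wt% Fe = 118.950/484.434 × 100 = 24.55%.
M((Mg_0.44Fe_0.56)CaSi_2O_6) = 234.209 g/mol, so wt% Fe = 31.273/234.209 × 100 = 13.35%.
24.55 − 13.35 = 11.20 pp.

11.20 percentage points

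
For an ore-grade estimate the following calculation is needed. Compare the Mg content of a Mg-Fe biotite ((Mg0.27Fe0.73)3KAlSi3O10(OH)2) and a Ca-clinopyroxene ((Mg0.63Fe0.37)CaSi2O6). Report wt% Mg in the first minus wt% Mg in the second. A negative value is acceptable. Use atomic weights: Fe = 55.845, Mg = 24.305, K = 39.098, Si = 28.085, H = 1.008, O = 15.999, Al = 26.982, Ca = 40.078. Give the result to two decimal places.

First mineral: 19.687 g Mg in 486.327 g formula = 4.05 wt% Mg.
Second mineral: 15.312 g Mg in 228.217 g formula = 6.71 wt% Mg.
4.05% − 6.71% gives a difference of -2.66 percentage points.

-2.66 percentage points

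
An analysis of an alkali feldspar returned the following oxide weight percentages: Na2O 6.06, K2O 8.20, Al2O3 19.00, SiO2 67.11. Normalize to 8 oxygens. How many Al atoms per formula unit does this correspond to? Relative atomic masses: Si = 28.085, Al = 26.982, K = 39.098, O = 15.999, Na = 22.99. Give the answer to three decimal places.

Na2O (M=61.979): mol = 0.09778; Na = 0.19556, O = 0.09778.
K2O (M=94.195): mol = 0.08705; K = 0.17410, O = 0.08705.
Al2O3 (M=101.961): mol = 0.18635; Al = 0.37270, O = 0.55905.
SiO2 (M=60.083): mol = 1.11695; Si = 1.11695, O = 2.23390.
ΣO = 2.97778; factor = 8/ΣO = 2.68657.
Al apfu = 0.37270 × 2.68657 = 1.001.

1.001 Al apfu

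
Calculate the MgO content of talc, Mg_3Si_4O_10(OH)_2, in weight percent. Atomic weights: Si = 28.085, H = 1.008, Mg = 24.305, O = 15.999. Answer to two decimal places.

31.88 wt%

Molar mass of Mg_3Si_4O_10(OH)_2 = 3×24.305 + 4×28.085 + 12×15.999 + 2×1.008 = 379.259 g/mol.
Each formula unit contains 3 Mg, equivalent to 3/1 = 3.0000 mol MgO.
M(MgO) = 1×24.305 + 1×15.999 = 40.304 g/mol.
Mass of MgO per formula unit = 3.0000 × 40.304 = 120.912 g.
MgO wt% = 120.912 / 379.259 × 100 = 31.88%.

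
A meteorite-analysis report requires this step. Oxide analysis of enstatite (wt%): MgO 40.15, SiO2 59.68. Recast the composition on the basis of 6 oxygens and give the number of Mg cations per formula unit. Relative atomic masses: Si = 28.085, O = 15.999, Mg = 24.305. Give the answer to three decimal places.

MgO (M=40.304): mol = 0.99618; Mg = 0.99618, O = 0.99618.
SiO2 (M=60.083): mol = 0.99329; Si = 0.99329, O = 1.98658.
ΣO = 2.98276; factor = 6/ΣO = 2.01156.
Mg apfu = 0.99618 × 2.01156 = 2.004.

2.004 Mg apfu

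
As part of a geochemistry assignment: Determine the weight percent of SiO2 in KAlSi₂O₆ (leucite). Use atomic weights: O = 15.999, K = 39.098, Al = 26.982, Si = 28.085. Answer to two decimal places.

M(KAlSi₂O₆) = 218.244 g/mol; M(SiO2) = 60.083 g/mol.
Moles SiO2 per formula unit = 2 Si ÷ 1 = 2.0000.
SiO2 fraction = (2.0000 × 60.083) / 218.244 = 120.166/218.244 = 0.5506.

55.06 wt%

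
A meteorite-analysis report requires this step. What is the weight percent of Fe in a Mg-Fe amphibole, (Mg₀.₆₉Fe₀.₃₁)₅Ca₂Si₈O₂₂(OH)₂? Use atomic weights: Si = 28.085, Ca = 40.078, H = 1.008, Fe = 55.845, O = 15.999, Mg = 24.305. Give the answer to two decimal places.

10.05 weight percent

Formula mass = 3.45×24.305 + 1.55×55.845 + 2×40.078 + 8×28.085 + 24×15.999 + 2×1.008 = 861.240 g/mol, of which 86.560 g is Fe.
So Fe makes up 86.560/861.240 = 0.1005 of the mass, i.e. 10.05%.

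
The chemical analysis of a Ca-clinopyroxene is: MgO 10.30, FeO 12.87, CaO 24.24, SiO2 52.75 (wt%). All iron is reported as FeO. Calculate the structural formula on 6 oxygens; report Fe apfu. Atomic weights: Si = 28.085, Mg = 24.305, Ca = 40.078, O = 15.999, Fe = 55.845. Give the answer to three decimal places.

0.410 Fe apfu

MgO (M=40.304): mol = 0.25556; Mg = 0.25556, O = 0.25556.
FeO (M=71.844): mol = 0.17914; Fe = 0.17914, O = 0.17914.
CaO (M=56.077): mol = 0.43226; Ca = 0.43226, O = 0.43226.
SiO2 (M=60.083): mol = 0.87795; Si = 0.87795, O = 1.75590.
ΣO = 2.62286; factor = 6/ΣO = 2.28758.
Fe apfu = 0.17914 × 2.28758 = 0.410.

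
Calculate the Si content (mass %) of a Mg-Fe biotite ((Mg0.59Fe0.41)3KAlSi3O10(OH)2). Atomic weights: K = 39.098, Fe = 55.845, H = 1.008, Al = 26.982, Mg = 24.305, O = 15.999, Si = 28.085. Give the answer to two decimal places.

M((Mg0.59Fe0.41)3KAlSi3O10(OH)2) = 456.048 g/mol.
Si contributes 3 × 28.085 = 84.255 g per mole.
84.255/456.048 = 0.1848 → 18.48%.

18.48 mass %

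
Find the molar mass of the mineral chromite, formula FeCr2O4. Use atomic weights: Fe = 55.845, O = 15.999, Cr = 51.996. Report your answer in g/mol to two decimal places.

Fe: 1 × 55.845 = 55.8450
Cr: 2 × 51.996 = 103.9920
O: 4 × 15.999 = 63.9960
Summing the contributions gives the formula mass.

223.83 g/mol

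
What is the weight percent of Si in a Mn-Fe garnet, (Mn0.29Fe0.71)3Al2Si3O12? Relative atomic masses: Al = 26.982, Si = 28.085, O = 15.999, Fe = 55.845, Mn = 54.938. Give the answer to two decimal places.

Molar mass of (Mn0.29Fe0.71)3Al2Si3O12: 0.87*54.938 + 2.13*55.845 + 2*26.982 + 3*28.085 + 12*15.999 = 496.953 g/mol.
Mass of Si per formula unit: 3 × 28.085 = 84.255 g.
Weight fraction Si = 84.255 / 496.953 = 0.1695.

16.95 wt%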